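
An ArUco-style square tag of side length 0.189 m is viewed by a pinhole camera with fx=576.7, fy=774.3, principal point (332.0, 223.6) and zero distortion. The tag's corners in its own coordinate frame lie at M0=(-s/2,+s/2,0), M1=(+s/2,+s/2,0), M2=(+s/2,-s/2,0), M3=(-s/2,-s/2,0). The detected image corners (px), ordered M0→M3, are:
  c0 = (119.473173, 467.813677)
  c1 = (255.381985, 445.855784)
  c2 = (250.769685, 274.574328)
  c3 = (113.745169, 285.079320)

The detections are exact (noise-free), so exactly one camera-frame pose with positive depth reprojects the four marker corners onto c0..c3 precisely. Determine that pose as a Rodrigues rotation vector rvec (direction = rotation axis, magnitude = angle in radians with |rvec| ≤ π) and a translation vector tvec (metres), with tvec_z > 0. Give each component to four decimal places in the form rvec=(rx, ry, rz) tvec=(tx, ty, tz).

rvec=(0.0200, -0.2885, -0.0359) tvec=(-0.2068, 0.1538, 0.8231)

Intrinsics K: fx=576.7, fy=774.3, cx=332.0, cy=223.6
Marker side s = 0.189 m; corners in marker frame (Z=0):
  M0 = (-0.0945, +0.0945, 0)
  M1 = (+0.0945, +0.0945, 0)
  M2 = (+0.0945, -0.0945, 0)
  M3 = (-0.0945, -0.0945, 0)
Detected image corners:
  c0 = (119.473173, 467.813677) px
  c1 = (255.381985, 445.855784) px
  c2 = (250.769685, 274.574328) px
  c3 = (113.745169, 285.079320) px
Planar DLT: solve 8×8 A·h = b for H (H[2,2]=1):
  H  [+785.82849 +32.83807 +187.07517]
  H  [+41.14771 +946.67883 +368.31854]
  H  [+0.34511 +0.03018 +1.00000]
B = K⁻¹H; ‖b₁‖=1.214929, ‖b₂‖=1.214929; λ = 2/(‖b₁‖+‖b₂‖) = 0.823093, sign → tz>0 ⇒ λ=+0.823093
r₁ = λ·B[:,0] = (+0.95804,-0.03829,+0.28406); r₂ = λ·B[:,1] = (+0.03257,+0.99916,+0.02484)
r₃ = r₁×r₂ = (-0.28477,-0.01455,+0.95849); SVD([r₁ r₂ r₃]) → R = UVᵀ:
  R  [+0.95804 +0.03257 -0.28477]
  R  [-0.03829 +0.99916 -0.01455]
  R  [+0.28406 +0.02484 +0.95849]
t = (-0.20684, +0.15384, +0.82309) m
tr R = 2.915688; θ = arccos((tr R − 1)/2) = 0.291395 rad = 16.696°
axis k = ((R−Rᵀ)₃₂, (R−Rᵀ)₁₃, (R−Rᵀ)₂₁) / (2 sinθ) = (+0.068560, -0.989996, -0.123317)
rvec = θ·k = (+0.019978, -0.288480, -0.035934)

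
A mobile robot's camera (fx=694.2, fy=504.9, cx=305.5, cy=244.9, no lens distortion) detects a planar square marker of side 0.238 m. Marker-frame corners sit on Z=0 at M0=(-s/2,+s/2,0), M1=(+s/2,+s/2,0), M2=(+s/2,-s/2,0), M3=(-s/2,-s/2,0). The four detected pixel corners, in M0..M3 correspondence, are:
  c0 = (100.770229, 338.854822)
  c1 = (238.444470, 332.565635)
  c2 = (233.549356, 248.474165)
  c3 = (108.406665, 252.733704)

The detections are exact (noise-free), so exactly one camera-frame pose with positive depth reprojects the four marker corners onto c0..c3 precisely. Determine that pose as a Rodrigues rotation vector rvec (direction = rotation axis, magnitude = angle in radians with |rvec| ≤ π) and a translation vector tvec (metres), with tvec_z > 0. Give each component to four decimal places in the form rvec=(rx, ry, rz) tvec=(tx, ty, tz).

rvec=(-0.5403, -0.0816, -0.0714) tvec=(-0.2475, 0.1168, 1.2766)

Intrinsics K: fx=694.2, fy=504.9, cx=305.5, cy=244.9
Marker side s = 0.238 m; corners in marker frame (Z=0):
  M0 = (-0.1190, +0.1190, 0)
  M1 = (+0.1190, +0.1190, 0)
  M2 = (+0.1190, -0.1190, 0)
  M3 = (-0.1190, -0.1190, 0)
Detected image corners:
  c0 = (100.770229, 338.854822) px
  c1 = (238.444470, 332.565635) px
  c2 = (233.549356, 248.474165) px
  c3 = (108.406665, 252.733704) px
Planar DLT: solve 8×8 A·h = b for H (H[2,2]=1):
  H  [+563.72705 -73.62278 +170.91499]
  H  [+0.15163 +240.31779 +291.10839]
  H  [+0.07542 -0.39990 +1.00000]
B = K⁻¹H; ‖b₁‖=0.783346, ‖b₂‖=0.783346; λ = 2/(‖b₁‖+‖b₂‖) = 1.276575, sign → tz>0 ⇒ λ=+1.276575
r₁ = λ·B[:,0] = (+0.99428,-0.04632,+0.09628); r₂ = λ·B[:,1] = (+0.08927,+0.85523,-0.51050)
r₃ = r₁×r₂ = (-0.05870,+0.51617,+0.85447); SVD([r₁ r₂ r₃]) → R = UVᵀ:
  R  [+0.99428 +0.08927 -0.05870]
  R  [-0.04632 +0.85523 +0.51617]
  R  [+0.09628 -0.51050 +0.85447]
t = (-0.24749, +0.11683, +1.27657) m
tr R = 2.703976; θ = arccos((tr R − 1)/2) = 0.551026 rad = 31.571°
axis k = ((R−Rᵀ)₃₂, (R−Rᵀ)₁₃, (R−Rᵀ)₂₁) / (2 sinθ) = (-0.980474, -0.148001, -0.129488)
rvec = θ·k = (-0.540266, -0.081553, -0.071351)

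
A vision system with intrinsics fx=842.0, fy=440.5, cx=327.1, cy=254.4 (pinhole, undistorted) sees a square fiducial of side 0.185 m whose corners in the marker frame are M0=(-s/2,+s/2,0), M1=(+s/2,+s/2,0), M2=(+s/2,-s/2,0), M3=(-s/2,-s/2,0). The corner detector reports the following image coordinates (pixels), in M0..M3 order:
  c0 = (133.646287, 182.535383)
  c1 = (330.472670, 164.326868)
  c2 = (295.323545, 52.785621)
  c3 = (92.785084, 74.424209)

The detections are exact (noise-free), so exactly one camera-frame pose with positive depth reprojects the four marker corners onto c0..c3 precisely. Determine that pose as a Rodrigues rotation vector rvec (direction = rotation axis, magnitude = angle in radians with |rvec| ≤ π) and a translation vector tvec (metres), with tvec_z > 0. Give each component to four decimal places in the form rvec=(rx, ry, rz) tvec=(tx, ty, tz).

rvec=(0.1452, 0.0921, -0.1610) tvec=(-0.1032, -0.2314, 0.7560)

Intrinsics K: fx=842.0, fy=440.5, cx=327.1, cy=254.4
Marker side s = 0.185 m; corners in marker frame (Z=0):
  M0 = (-0.0925, +0.0925, 0)
  M1 = (+0.0925, +0.0925, 0)
  M2 = (+0.0925, -0.0925, 0)
  M3 = (-0.0925, -0.0925, 0)
Detected image corners:
  c0 = (133.646287, 182.535383) px
  c1 = (330.472670, 164.326868) px
  c2 = (295.323545, 52.785621) px
  c3 = (92.785084, 74.424209) px
Planar DLT: solve 8×8 A·h = b for H (H[2,2]=1):
  H  [+1050.11562 +244.08958 +212.11755]
  H  [-123.66703 +614.93389 +119.56037]
  H  [-0.13607 +0.18052 +1.00000]
B = K⁻¹H; ‖b₁‖=1.322671, ‖b₂‖=1.322671; λ = 2/(‖b₁‖+‖b₂‖) = 0.756046, sign → tz>0 ⇒ λ=+0.756046
r₁ = λ·B[:,0] = (+0.98288,-0.15284,-0.10288); r₂ = λ·B[:,1] = (+0.16615,+0.97661,+0.13648)
r₃ = r₁×r₂ = (+0.07961,-0.15124,+0.98529); SVD([r₁ r₂ r₃]) → R = UVᵀ:
  R  [+0.98288 +0.16615 +0.07961]
  R  [-0.15284 +0.97661 -0.15124]
  R  [-0.10288 +0.13648 +0.98529]
t = (-0.10324, -0.23143, +0.75605) m
tr R = 2.944777; θ = arccos((tr R − 1)/2) = 0.235540 rad = 13.495°
axis k = ((R−Rᵀ)₃₂, (R−Rᵀ)₁₃, (R−Rᵀ)₂₁) / (2 sinθ) = (+0.616464, +0.390984, -0.683450)
rvec = θ·k = (+0.145202, +0.092092, -0.160980)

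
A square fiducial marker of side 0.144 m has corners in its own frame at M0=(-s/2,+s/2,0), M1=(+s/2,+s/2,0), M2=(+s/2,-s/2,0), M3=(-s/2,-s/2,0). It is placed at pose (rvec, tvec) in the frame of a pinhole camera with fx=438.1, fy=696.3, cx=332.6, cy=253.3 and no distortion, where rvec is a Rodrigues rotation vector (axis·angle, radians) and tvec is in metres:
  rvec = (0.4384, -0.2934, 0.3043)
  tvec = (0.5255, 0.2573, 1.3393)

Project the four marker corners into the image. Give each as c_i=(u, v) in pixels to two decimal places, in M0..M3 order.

Intrinsics K: fx=438.1, fy=696.3, cx=332.6, cy=253.3
Marker side s = 0.144 m; corners in marker frame (Z=0):
  M0 = (-0.0720, +0.0720, 0)
  M1 = (+0.0720, +0.0720, 0)
  M2 = (+0.0720, -0.0720, 0)
  M3 = (-0.0720, -0.0720, 0)
rvec = (0.4384, -0.2934, 0.3043), |rvec| = θ = 0.60900 rad = 34.893°
Rodrigues: sinθ=0.57204, 1−cosθ=0.17978; R = I + sinθ·[k]× + (1−cosθ)·[k]×²:
    [+0.91339 -0.34819 -0.21093]
    [+0.22349 +0.86195 -0.45508]
    [+0.34026 +0.36852 +0.86511]
t = (0.5255, 0.2573, 1.3393) m
M0: Pc = R·M0+t = (+0.43467, +0.30327, +1.34133); u = 438.1·(+0.43467)/1.34133 + 332.6 = 474.5687, v = 696.3·(+0.30327)/1.34133 + 253.3 = 410.7302
M1: Pc = R·M1+t = (+0.56619, +0.33545, +1.39033); u = 438.1·(+0.56619)/1.39033 + 332.6 = 511.0104, v = 696.3·(+0.33545)/1.39033 + 253.3 = 421.2993
M2: Pc = R·M2+t = (+0.61633, +0.21133, +1.33727); u = 438.1·(+0.61633)/1.33727 + 332.6 = 534.5162, v = 696.3·(+0.21133)/1.33727 + 253.3 = 363.3376
M3: Pc = R·M3+t = (+0.48481, +0.17915, +1.28827); u = 438.1·(+0.48481)/1.28827 + 332.6 = 497.4674, v = 696.3·(+0.17915)/1.28827 + 253.3 = 350.1286

c0=(474.57, 410.73) c1=(511.01, 421.30) c2=(534.52, 363.34) c3=(497.47, 350.13)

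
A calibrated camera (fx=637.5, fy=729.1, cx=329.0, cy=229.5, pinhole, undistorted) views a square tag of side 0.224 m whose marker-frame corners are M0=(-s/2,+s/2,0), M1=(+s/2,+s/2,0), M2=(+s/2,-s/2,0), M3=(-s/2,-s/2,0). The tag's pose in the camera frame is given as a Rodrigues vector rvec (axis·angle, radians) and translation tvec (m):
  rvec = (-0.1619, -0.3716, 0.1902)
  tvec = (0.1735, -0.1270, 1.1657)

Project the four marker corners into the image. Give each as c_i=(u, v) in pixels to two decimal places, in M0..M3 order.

c0=(360.03, 201.58) c1=(468.39, 232.87) c2=(481.49, 103.60) c3=(378.05, 64.79)

Intrinsics K: fx=637.5, fy=729.1, cx=329.0, cy=229.5
Marker side s = 0.224 m; corners in marker frame (Z=0):
  M0 = (-0.1120, +0.1120, 0)
  M1 = (+0.1120, +0.1120, 0)
  M2 = (+0.1120, -0.1120, 0)
  M3 = (-0.1120, -0.1120, 0)
rvec = (-0.1619, -0.3716, 0.1902), |rvec| = θ = 0.44774 rad = 25.654°
Rodrigues: sinθ=0.43293, 1−cosθ=0.09857; R = I + sinθ·[k]× + (1−cosθ)·[k]×²:
    [+0.91431 -0.15433 -0.37445]
    [+0.21349 +0.96932 +0.12179]
    [+0.34417 -0.19130 +0.91921]
t = (0.1735, -0.1270, 1.1657) m
M0: Pc = R·M0+t = (+0.05381, -0.04235, +1.10573); u = 637.5·(+0.05381)/1.10573 + 329.0 = 360.0251, v = 729.1·(-0.04235)/1.10573 + 229.5 = 201.5773
M1: Pc = R·M1+t = (+0.25862, +0.00548, +1.18282); u = 637.5·(+0.25862)/1.18282 + 329.0 = 468.3866, v = 729.1·(+0.00548)/1.18282 + 229.5 = 232.8749
M2: Pc = R·M2+t = (+0.29319, -0.21165, +1.22567); u = 637.5·(+0.29319)/1.22567 + 329.0 = 481.4937, v = 729.1·(-0.21165)/1.22567 + 229.5 = 103.5964
M3: Pc = R·M3+t = (+0.08838, -0.25948, +1.14858); u = 637.5·(+0.08838)/1.14858 + 329.0 = 378.0546, v = 729.1·(-0.25948)/1.14858 + 229.5 = 64.7892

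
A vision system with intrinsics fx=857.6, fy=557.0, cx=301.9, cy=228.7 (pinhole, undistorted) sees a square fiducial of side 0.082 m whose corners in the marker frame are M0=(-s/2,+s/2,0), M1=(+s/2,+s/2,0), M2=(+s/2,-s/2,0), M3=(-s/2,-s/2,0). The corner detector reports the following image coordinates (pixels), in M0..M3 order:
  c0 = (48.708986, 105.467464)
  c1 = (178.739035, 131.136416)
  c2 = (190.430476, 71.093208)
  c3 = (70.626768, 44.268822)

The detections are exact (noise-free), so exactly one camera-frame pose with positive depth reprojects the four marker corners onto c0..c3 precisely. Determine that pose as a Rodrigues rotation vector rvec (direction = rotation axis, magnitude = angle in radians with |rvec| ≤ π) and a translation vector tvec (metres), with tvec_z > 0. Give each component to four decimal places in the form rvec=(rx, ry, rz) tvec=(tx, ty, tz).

rvec=(-0.5168, -0.4127, 0.1381) tvec=(-0.1148, -0.1406, 0.5535)

Intrinsics K: fx=857.6, fy=557.0, cx=301.9, cy=228.7
Marker side s = 0.082 m; corners in marker frame (Z=0):
  M0 = (-0.0410, +0.0410, 0)
  M1 = (+0.0410, +0.0410, 0)
  M2 = (+0.0410, -0.0410, 0)
  M3 = (-0.0410, -0.0410, 0)
Detected image corners:
  c0 = (48.708986, 105.467464) px
  c1 = (178.739035, 131.136416) px
  c2 = (190.430476, 71.093208) px
  c3 = (70.626768, 44.268822) px
Planar DLT: solve 8×8 A·h = b for H (H[2,2]=1):
  H  [+1597.74856 -314.93469 +124.04959]
  H  [+375.61334 +658.68635 +87.19376]
  H  [+0.62811 -0.91386 +1.00000]
B = K⁻¹H; ‖b₁‖=1.806627, ‖b₂‖=1.806627; λ = 2/(‖b₁‖+‖b₂‖) = 0.553518, sign → tz>0 ⇒ λ=+0.553518
r₁ = λ·B[:,0] = (+0.90884,+0.23052,+0.34767); r₂ = λ·B[:,1] = (-0.02520,+0.86226,-0.50584)
r₃ = r₁×r₂ = (-0.41638,+0.45096,+0.78947); SVD([r₁ r₂ r₃]) → R = UVᵀ:
  R  [+0.90884 -0.02520 -0.41638]
  R  [+0.23052 +0.86226 +0.45096]
  R  [+0.34767 -0.50584 +0.78947]
t = (-0.11479, -0.14062, +0.55352) m
tr R = 2.560566; θ = arccos((tr R − 1)/2) = 0.675678 rad = 38.713°
axis k = ((R−Rᵀ)₃₂, (R−Rᵀ)₁₃, (R−Rᵀ)₂₁) / (2 sinθ) = (-0.764919, -0.610825, +0.204431)
rvec = θ·k = (-0.516839, -0.412721, +0.138129)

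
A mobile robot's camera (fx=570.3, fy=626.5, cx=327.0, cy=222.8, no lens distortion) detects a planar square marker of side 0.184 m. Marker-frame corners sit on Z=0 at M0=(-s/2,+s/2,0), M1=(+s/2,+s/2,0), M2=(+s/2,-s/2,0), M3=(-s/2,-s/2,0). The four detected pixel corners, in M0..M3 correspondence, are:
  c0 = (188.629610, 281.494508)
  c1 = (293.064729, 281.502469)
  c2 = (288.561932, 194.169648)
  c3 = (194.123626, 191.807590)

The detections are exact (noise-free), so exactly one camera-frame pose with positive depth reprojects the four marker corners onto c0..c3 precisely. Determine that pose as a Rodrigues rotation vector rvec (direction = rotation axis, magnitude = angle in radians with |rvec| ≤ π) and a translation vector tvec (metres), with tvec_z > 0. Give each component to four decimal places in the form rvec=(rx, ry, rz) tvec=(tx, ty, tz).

rvec=(-0.6302, -0.1625, -0.0367) tvec=(-0.1598, 0.0209, 1.0697)

Intrinsics K: fx=570.3, fy=626.5, cx=327.0, cy=222.8
Marker side s = 0.184 m; corners in marker frame (Z=0):
  M0 = (-0.0920, +0.0920, 0)
  M1 = (+0.0920, +0.0920, 0)
  M2 = (+0.0920, -0.0920, 0)
  M3 = (-0.0920, -0.0920, 0)
Detected image corners:
  c0 = (188.629610, 281.494508) px
  c1 = (293.064729, 281.502469) px
  c2 = (288.561932, 194.169648) px
  c3 = (194.123626, 191.807590) px
Planar DLT: solve 8×8 A·h = b for H (H[2,2]=1):
  H  [+575.66452 -133.86168 +241.80201]
  H  [+42.78776 +351.49630 +235.03034]
  H  [+0.15185 -0.54563 +1.00000]
B = K⁻¹H; ‖b₁‖=0.934862, ‖b₂‖=0.934862; λ = 2/(‖b₁‖+‖b₂‖) = 1.069676, sign → tz>0 ⇒ λ=+1.069676
r₁ = λ·B[:,0] = (+0.98660,+0.01529,+0.16243); r₂ = λ·B[:,1] = (+0.08357,+0.80770,-0.58364)
r₃ = r₁×r₂ = (-0.14012,+0.58940,+0.79560); SVD([r₁ r₂ r₃]) → R = UVᵀ:
  R  [+0.98660 +0.08357 -0.14012]
  R  [+0.01529 +0.80770 +0.58940]
  R  [+0.16243 -0.58364 +0.79560]
t = (-0.15980, +0.02088, +1.06968) m
tr R = 2.589897; θ = arccos((tr R − 1)/2) = 0.651874 rad = 37.350°
axis k = ((R−Rᵀ)₃₂, (R−Rᵀ)₁₃, (R−Rᵀ)₂₁) / (2 sinθ) = (-0.966775, -0.249355, -0.056278)
rvec = θ·k = (-0.630216, -0.162548, -0.036686)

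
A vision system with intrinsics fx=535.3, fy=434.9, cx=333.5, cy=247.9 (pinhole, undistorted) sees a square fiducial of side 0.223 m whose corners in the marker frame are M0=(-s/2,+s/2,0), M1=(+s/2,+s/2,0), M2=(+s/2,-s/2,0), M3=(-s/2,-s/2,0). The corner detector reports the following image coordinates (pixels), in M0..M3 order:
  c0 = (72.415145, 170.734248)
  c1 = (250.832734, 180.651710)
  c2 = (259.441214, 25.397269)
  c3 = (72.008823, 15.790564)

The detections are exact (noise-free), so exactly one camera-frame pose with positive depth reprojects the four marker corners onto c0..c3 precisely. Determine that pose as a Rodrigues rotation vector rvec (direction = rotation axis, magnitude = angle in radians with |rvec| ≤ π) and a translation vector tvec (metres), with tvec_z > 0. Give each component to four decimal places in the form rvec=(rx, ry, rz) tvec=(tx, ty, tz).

Intrinsics K: fx=535.3, fy=434.9, cx=333.5, cy=247.9
Marker side s = 0.223 m; corners in marker frame (Z=0):
  M0 = (-0.1115, +0.1115, 0)
  M1 = (+0.1115, +0.1115, 0)
  M2 = (+0.1115, -0.1115, 0)
  M3 = (-0.1115, -0.1115, 0)
Detected image corners:
  c0 = (72.415145, 170.734248) px
  c1 = (250.832734, 180.651710) px
  c2 = (259.441214, 25.397269) px
  c3 = (72.008823, 15.790564) px
Planar DLT: solve 8×8 A·h = b for H (H[2,2]=1):
  H  [+816.05261 +17.74804 +163.39092]
  H  [+41.54953 +717.14841 +100.03745]
  H  [-0.02286 +0.22048 +1.00000]
B = K⁻¹H; ‖b₁‖=1.542715, ‖b₂‖=1.542715; λ = 2/(‖b₁‖+‖b₂‖) = 0.648208, sign → tz>0 ⇒ λ=+0.648208
r₁ = λ·B[:,0] = (+0.99741,+0.07038,-0.01482); r₂ = λ·B[:,1] = (-0.06755,+0.98743,+0.14292)
r₃ = r₁×r₂ = (+0.02469,-0.14155,+0.98962); SVD([r₁ r₂ r₃]) → R = UVᵀ:
  R  [+0.99741 -0.06755 +0.02469]
  R  [+0.07038 +0.98743 -0.14155]
  R  [-0.01482 +0.14292 +0.98962]
t = (-0.20599, -0.22039, +0.64821) m
tr R = 2.974461; θ = arccos((tr R − 1)/2) = 0.159979 rad = 9.166°
axis k = ((R−Rᵀ)₃₂, (R−Rᵀ)₁₃, (R−Rᵀ)₂₁) / (2 sinθ) = (+0.892865, +0.124014, +0.432912)
rvec = θ·k = (+0.142840, +0.019840, +0.069257)

rvec=(0.1428, 0.0198, 0.0693) tvec=(-0.2060, -0.2204, 0.6482)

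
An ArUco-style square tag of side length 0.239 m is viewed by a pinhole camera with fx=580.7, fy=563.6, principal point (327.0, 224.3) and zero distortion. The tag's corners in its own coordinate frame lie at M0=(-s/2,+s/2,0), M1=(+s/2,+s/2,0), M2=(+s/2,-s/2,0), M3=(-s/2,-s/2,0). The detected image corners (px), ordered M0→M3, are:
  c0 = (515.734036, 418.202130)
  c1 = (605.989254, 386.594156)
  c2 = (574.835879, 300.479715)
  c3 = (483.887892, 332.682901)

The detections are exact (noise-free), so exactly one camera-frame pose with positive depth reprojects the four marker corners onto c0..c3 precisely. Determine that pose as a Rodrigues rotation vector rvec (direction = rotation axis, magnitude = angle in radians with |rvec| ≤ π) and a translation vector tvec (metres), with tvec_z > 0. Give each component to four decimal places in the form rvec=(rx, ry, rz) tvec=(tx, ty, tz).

Intrinsics K: fx=580.7, fy=563.6, cx=327.0, cy=224.3
Marker side s = 0.239 m; corners in marker frame (Z=0):
  M0 = (-0.1195, +0.1195, 0)
  M1 = (+0.1195, +0.1195, 0)
  M2 = (+0.1195, -0.1195, 0)
  M3 = (-0.1195, -0.1195, 0)
Detected image corners:
  c0 = (515.734036, 418.202130) px
  c1 = (605.989254, 386.594156) px
  c2 = (574.835879, 300.479715) px
  c3 = (483.887892, 332.682901) px
Planar DLT: solve 8×8 A·h = b for H (H[2,2]=1):
  H  [+370.81291 +152.11469 +545.09981]
  H  [-138.94241 +372.46059 +359.70972]
  H  [-0.01517 +0.03727 +1.00000]
B = K⁻¹H; ‖b₁‖=0.690512, ‖b₂‖=0.690512; λ = 2/(‖b₁‖+‖b₂‖) = 1.448201, sign → tz>0 ⇒ λ=+1.448201
r₁ = λ·B[:,0] = (+0.93713,-0.34828,-0.02196); r₂ = λ·B[:,1] = (+0.34897,+0.93558,+0.05397)
r₃ = r₁×r₂ = (+0.00175,-0.05824,+0.99830); SVD([r₁ r₂ r₃]) → R = UVᵀ:
  R  [+0.93713 +0.34897 +0.00175]
  R  [-0.34828 +0.93558 -0.05824]
  R  [-0.02196 +0.05397 +0.99830]
t = (+0.54392, +0.34794, +1.44820) m
tr R = 2.871014; θ = arccos((tr R − 1)/2) = 0.361105 rad = 20.690°
axis k = ((R−Rᵀ)₃₂, (R−Rᵀ)₁₃, (R−Rᵀ)₂₁) / (2 sinθ) = (+0.158796, +0.033560, -0.986741)
rvec = θ·k = (+0.057342, +0.012119, -0.356317)

rvec=(0.0573, 0.0121, -0.3563) tvec=(0.5439, 0.3479, 1.4482)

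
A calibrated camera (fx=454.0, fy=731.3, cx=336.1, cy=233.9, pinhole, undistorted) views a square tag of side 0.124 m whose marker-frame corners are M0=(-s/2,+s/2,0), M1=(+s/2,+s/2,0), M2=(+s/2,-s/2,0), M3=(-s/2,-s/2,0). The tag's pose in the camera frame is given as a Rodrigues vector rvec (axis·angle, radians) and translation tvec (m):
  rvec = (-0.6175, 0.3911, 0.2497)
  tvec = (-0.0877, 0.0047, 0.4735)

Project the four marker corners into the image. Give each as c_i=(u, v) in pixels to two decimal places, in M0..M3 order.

c0=(176.64, 306.92) c1=(277.99, 340.39) c2=(325.73, 176.85) c3=(231.72, 163.64)

Intrinsics K: fx=454.0, fy=731.3, cx=336.1, cy=233.9
Marker side s = 0.124 m; corners in marker frame (Z=0):
  M0 = (-0.0620, +0.0620, 0)
  M1 = (+0.0620, +0.0620, 0)
  M2 = (+0.0620, -0.0620, 0)
  M3 = (-0.0620, -0.0620, 0)
rvec = (-0.6175, 0.3911, 0.2497), |rvec| = θ = 0.77241 rad = 44.256°
Rodrigues: sinθ=0.69786, 1−cosθ=0.28377; R = I + sinθ·[k]× + (1−cosθ)·[k]×²:
    [+0.89759 -0.34047 +0.28002]
    [+0.11073 +0.78898 +0.60435]
    [-0.42669 -0.51146 +0.74589]
t = (-0.0877, 0.0047, 0.4735) m
M0: Pc = R·M0+t = (-0.16446, +0.04675, +0.46824); u = 454.0·(-0.16446)/0.46824 + 336.1 = 176.6434, v = 731.3·(+0.04675)/0.46824 + 233.9 = 306.9160
M1: Pc = R·M1+t = (-0.05316, +0.06048, +0.41533); u = 454.0·(-0.05316)/0.41533 + 336.1 = 277.9930, v = 731.3·(+0.06048)/0.41533 + 233.9 = 340.3945
M2: Pc = R·M2+t = (-0.01094, -0.03735, +0.47876); u = 454.0·(-0.01094)/0.47876 + 336.1 = 325.7254, v = 731.3·(-0.03735)/0.47876 + 233.9 = 176.8456
M3: Pc = R·M3+t = (-0.12224, -0.05108, +0.53167); u = 454.0·(-0.12224)/0.53167 + 336.1 = 231.7152, v = 731.3·(-0.05108)/0.53167 + 233.9 = 163.6365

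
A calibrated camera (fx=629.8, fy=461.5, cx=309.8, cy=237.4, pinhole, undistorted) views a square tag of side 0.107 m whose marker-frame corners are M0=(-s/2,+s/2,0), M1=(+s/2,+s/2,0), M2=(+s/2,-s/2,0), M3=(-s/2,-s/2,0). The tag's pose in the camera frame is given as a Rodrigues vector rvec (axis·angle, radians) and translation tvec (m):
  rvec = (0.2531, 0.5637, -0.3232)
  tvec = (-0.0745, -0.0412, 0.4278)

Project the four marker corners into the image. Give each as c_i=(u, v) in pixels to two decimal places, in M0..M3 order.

Intrinsics K: fx=629.8, fy=461.5, cx=309.8, cy=237.4
Marker side s = 0.107 m; corners in marker frame (Z=0):
  M0 = (-0.0535, +0.0535, 0)
  M1 = (+0.0535, +0.0535, 0)
  M2 = (+0.0535, -0.0535, 0)
  M3 = (-0.0535, -0.0535, 0)
rvec = (0.2531, 0.5637, -0.3232), |rvec| = θ = 0.69733 rad = 39.954°
Rodrigues: sinθ=0.64218, 1−cosθ=0.23344; R = I + sinθ·[k]× + (1−cosθ)·[k]×²:
    [+0.79731 +0.36613 +0.47984]
    [-0.22914 +0.91910 -0.32054]
    [-0.55838 +0.14562 +0.81670]
t = (-0.0745, -0.0412, 0.4278) m
M0: Pc = R·M0+t = (-0.09757, +0.02023, +0.46546); u = 629.8·(-0.09757)/0.46546 + 309.8 = 177.7845, v = 461.5·(+0.02023)/0.46546 + 237.4 = 257.4588
M1: Pc = R·M1+t = (-0.01226, -0.00429, +0.40572); u = 629.8·(-0.01226)/0.40572 + 309.8 = 290.7746, v = 461.5·(-0.00429)/0.40572 + 237.4 = 232.5232
M2: Pc = R·M2+t = (-0.05143, -0.10263, +0.39014); u = 629.8·(-0.05143)/0.39014 + 309.8 = 226.7732, v = 461.5·(-0.10263)/0.39014 + 237.4 = 115.9956
M3: Pc = R·M3+t = (-0.13674, -0.07811, +0.44988); u = 629.8·(-0.13674)/0.44988 + 309.8 = 118.3695, v = 461.5·(-0.07811)/0.44988 + 237.4 = 157.2702

c0=(177.78, 257.46) c1=(290.77, 232.52) c2=(226.77, 116.00) c3=(118.37, 157.27)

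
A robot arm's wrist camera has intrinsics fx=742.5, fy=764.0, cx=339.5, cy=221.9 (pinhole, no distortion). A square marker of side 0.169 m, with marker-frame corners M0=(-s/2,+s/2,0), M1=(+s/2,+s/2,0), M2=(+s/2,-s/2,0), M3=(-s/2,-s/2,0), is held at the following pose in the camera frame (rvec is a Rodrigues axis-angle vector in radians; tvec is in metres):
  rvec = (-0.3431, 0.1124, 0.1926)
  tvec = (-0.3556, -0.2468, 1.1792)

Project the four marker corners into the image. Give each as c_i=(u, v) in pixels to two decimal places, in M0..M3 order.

Intrinsics K: fx=742.5, fy=764.0, cx=339.5, cy=221.9
Marker side s = 0.169 m; corners in marker frame (Z=0):
  M0 = (-0.0845, +0.0845, 0)
  M1 = (+0.0845, +0.0845, 0)
  M2 = (+0.0845, -0.0845, 0)
  M3 = (-0.0845, -0.0845, 0)
rvec = (-0.3431, 0.1124, 0.1926), |rvec| = θ = 0.40920 rad = 23.446°
Rodrigues: sinθ=0.39788, 1−cosθ=0.08256; R = I + sinθ·[k]× + (1−cosθ)·[k]×²:
    [+0.97548 -0.20628 +0.07671]
    [+0.16826 +0.92367 +0.34428]
    [-0.14187 -0.32293 +0.93573]
t = (-0.3556, -0.2468, 1.1792) m
M0: Pc = R·M0+t = (-0.45546, -0.18297, +1.16390); u = 742.5·(-0.45546)/1.16390 + 339.5 = 48.9439, v = 764.0·(-0.18297)/1.16390 + 221.9 = 101.7976
M1: Pc = R·M1+t = (-0.29060, -0.15453, +1.13992); u = 742.5·(-0.29060)/1.13992 + 339.5 = 150.2132, v = 764.0·(-0.15453)/1.13992 + 221.9 = 118.3292
M2: Pc = R·M2+t = (-0.25574, -0.31063, +1.19450); u = 742.5·(-0.25574)/1.19450 + 339.5 = 180.5317, v = 764.0·(-0.31063)/1.19450 + 221.9 = 23.2200
M3: Pc = R·M3+t = (-0.42060, -0.33907, +1.21848); u = 742.5·(-0.42060)/1.21848 + 339.5 = 83.2016, v = 764.0·(-0.33907)/1.21848 + 221.9 = 9.3003

c0=(48.94, 101.80) c1=(150.21, 118.33) c2=(180.53, 23.22) c3=(83.20, 9.30)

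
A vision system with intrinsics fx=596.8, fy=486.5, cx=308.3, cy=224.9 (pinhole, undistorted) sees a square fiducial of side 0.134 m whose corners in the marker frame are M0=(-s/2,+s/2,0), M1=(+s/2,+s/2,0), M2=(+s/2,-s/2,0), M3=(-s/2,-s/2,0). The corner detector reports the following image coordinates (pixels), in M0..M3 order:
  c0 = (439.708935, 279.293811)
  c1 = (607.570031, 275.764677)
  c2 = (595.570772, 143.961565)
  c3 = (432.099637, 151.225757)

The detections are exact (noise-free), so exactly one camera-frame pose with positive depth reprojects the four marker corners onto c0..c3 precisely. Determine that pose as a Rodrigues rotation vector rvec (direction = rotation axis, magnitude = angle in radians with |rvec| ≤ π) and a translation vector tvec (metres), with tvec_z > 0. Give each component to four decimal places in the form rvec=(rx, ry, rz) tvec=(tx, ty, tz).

Intrinsics K: fx=596.8, fy=486.5, cx=308.3, cy=224.9
Marker side s = 0.134 m; corners in marker frame (Z=0):
  M0 = (-0.0670, +0.0670, 0)
  M1 = (+0.0670, +0.0670, 0)
  M2 = (+0.0670, -0.0670, 0)
  M3 = (-0.0670, -0.0670, 0)
Detected image corners:
  c0 = (439.708935, 279.293811) px
  c1 = (607.570031, 275.764677) px
  c2 = (595.570772, 143.961565) px
  c3 = (432.099637, 151.225757) px
Planar DLT: solve 8×8 A·h = b for H (H[2,2]=1):
  H  [+1120.85575 -22.83828 +517.44362]
  H  [-87.67407 +930.22149 +211.79807]
  H  [-0.22219 -0.18460 +1.00000]
B = K⁻¹H; ‖b₁‖=2.006733, ‖b₂‖=2.006733; λ = 2/(‖b₁‖+‖b₂‖) = 0.498323, sign → tz>0 ⇒ λ=+0.498323
r₁ = λ·B[:,0] = (+0.99310,-0.03862,-0.11072); r₂ = λ·B[:,1] = (+0.02845,+0.99535,-0.09199)
r₃ = r₁×r₂ = (+0.11376,+0.08821,+0.98959); SVD([r₁ r₂ r₃]) → R = UVᵀ:
  R  [+0.99310 +0.02845 +0.11376]
  R  [-0.03862 +0.99535 +0.08821]
  R  [-0.11072 -0.09199 +0.98959]
t = (+0.17463, -0.01342, +0.49832) m
tr R = 2.978039; θ = arccos((tr R − 1)/2) = 0.148328 rad = 8.499°
axis k = ((R−Rᵀ)₃₂, (R−Rᵀ)₁₃, (R−Rᵀ)₂₁) / (2 sinθ) = (-0.609669, +0.759479, -0.226929)
rvec = θ·k = (-0.090431, +0.112652, -0.033660)

rvec=(-0.0904, 0.1127, -0.0337) tvec=(0.1746, -0.0134, 0.4983)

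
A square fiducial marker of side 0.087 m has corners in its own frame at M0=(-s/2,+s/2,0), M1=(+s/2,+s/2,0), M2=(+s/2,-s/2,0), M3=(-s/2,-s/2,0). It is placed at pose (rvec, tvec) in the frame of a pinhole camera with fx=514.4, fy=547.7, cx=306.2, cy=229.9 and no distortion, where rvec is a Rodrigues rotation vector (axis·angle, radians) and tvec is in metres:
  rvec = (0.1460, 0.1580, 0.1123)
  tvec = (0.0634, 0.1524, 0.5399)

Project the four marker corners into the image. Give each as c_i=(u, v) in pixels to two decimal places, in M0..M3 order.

c0=(321.43, 417.90) c1=(403.10, 433.22) c2=(414.03, 349.44) c3=(330.08, 335.75)

Intrinsics K: fx=514.4, fy=547.7, cx=306.2, cy=229.9
Marker side s = 0.087 m; corners in marker frame (Z=0):
  M0 = (-0.0435, +0.0435, 0)
  M1 = (+0.0435, +0.0435, 0)
  M2 = (+0.0435, -0.0435, 0)
  M3 = (-0.0435, -0.0435, 0)
rvec = (0.1460, 0.1580, 0.1123), |rvec| = θ = 0.24268 rad = 13.904°
Rodrigues: sinθ=0.24030, 1−cosθ=0.02930; R = I + sinθ·[k]× + (1−cosθ)·[k]×²:
    [+0.98130 -0.09972 +0.16461]
    [+0.12268 +0.98312 -0.13574]
    [-0.14830 +0.15340 +0.97697]
t = (0.0634, 0.1524, 0.5399) m
M0: Pc = R·M0+t = (+0.01638, +0.18983, +0.55302); u = 514.4·(+0.01638)/0.55302 + 306.2 = 321.4316, v = 547.7·(+0.18983)/0.55302 + 229.9 = 417.9018
M1: Pc = R·M1+t = (+0.10175, +0.20050, +0.54012); u = 514.4·(+0.10175)/0.54012 + 306.2 = 403.1032, v = 547.7·(+0.20050)/0.54012 + 229.9 = 433.2153
M2: Pc = R·M2+t = (+0.11042, +0.11497, +0.52678); u = 514.4·(+0.11042)/0.52678 + 306.2 = 414.0304, v = 547.7·(+0.11497)/0.52678 + 229.9 = 349.4375
M3: Pc = R·M3+t = (+0.02505, +0.10430, +0.53968); u = 514.4·(+0.02505)/0.53968 + 306.2 = 330.0779, v = 547.7·(+0.10430)/0.53968 + 229.9 = 335.7481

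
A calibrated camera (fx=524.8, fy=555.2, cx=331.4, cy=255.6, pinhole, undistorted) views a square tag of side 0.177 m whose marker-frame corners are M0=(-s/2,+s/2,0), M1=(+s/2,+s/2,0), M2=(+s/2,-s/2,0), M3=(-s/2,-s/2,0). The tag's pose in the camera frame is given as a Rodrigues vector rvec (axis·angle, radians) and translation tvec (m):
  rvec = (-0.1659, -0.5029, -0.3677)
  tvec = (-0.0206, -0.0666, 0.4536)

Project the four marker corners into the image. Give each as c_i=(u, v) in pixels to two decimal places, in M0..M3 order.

Intrinsics K: fx=524.8, fy=555.2, cx=331.4, cy=255.6
Marker side s = 0.177 m; corners in marker frame (Z=0):
  M0 = (-0.0885, +0.0885, 0)
  M1 = (+0.0885, +0.0885, 0)
  M2 = (+0.0885, -0.0885, 0)
  M3 = (-0.0885, -0.0885, 0)
rvec = (-0.1659, -0.5029, -0.3677), |rvec| = θ = 0.64470 rad = 36.938°
Rodrigues: sinθ=0.60096, 1−cosθ=0.20072; R = I + sinθ·[k]× + (1−cosθ)·[k]×²:
    [+0.81257 +0.38304 -0.43932]
    [-0.30246 +0.92142 +0.24394]
    [+0.49824 -0.06534 +0.86457]
t = (-0.0206, -0.0666, 0.4536) m
M0: Pc = R·M0+t = (-0.05861, +0.04171, +0.40372); u = 524.8·(-0.05861)/0.40372 + 331.4 = 255.2084, v = 555.2·(+0.04171)/0.40372 + 255.6 = 312.9641
M1: Pc = R·M1+t = (+0.08521, -0.01182, +0.49191); u = 524.8·(+0.08521)/0.49191 + 331.4 = 422.3093, v = 555.2·(-0.01182)/0.49191 + 255.6 = 242.2564
M2: Pc = R·M2+t = (+0.01741, -0.17491, +0.50348); u = 524.8·(+0.01741)/0.50348 + 331.4 = 349.5509, v = 555.2·(-0.17491)/0.50348 + 255.6 = 62.7177
M3: Pc = R·M3+t = (-0.12641, -0.12138, +0.41529); u = 524.8·(-0.12641)/0.41529 + 331.4 = 171.6533, v = 555.2·(-0.12138)/0.41529 + 255.6 = 93.3304

c0=(255.21, 312.96) c1=(422.31, 242.26) c2=(349.55, 62.72) c3=(171.65, 93.33)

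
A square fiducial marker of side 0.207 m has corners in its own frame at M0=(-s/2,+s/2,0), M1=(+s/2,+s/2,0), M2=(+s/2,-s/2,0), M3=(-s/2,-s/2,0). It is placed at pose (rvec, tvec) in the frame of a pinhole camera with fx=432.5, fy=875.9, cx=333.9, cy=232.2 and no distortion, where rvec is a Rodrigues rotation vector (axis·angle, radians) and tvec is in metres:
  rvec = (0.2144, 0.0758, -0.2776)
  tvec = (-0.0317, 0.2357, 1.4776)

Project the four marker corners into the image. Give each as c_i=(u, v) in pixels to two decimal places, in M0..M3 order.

Intrinsics K: fx=432.5, fy=875.9, cx=333.9, cy=232.2
Marker side s = 0.207 m; corners in marker frame (Z=0):
  M0 = (-0.1035, +0.1035, 0)
  M1 = (+0.1035, +0.1035, 0)
  M2 = (+0.1035, -0.1035, 0)
  M3 = (-0.1035, -0.1035, 0)
rvec = (0.2144, 0.0758, -0.2776), |rvec| = θ = 0.35885 rad = 20.561°
Rodrigues: sinθ=0.35120, 1−cosθ=0.06370; R = I + sinθ·[k]× + (1−cosθ)·[k]×²:
    [+0.95904 +0.27972 +0.04474]
    [-0.26364 +0.93914 -0.22024]
    [-0.10362 +0.19942 +0.97442]
t = (-0.0317, 0.2357, 1.4776) m
M0: Pc = R·M0+t = (-0.10201, +0.36019, +1.50897); u = 432.5·(-0.10201)/1.50897 + 333.9 = 304.6620, v = 875.9·(+0.36019)/1.50897 + 232.2 = 441.2763
M1: Pc = R·M1+t = (+0.09651, +0.30561, +1.48751); u = 432.5·(+0.09651)/1.48751 + 333.9 = 361.9610, v = 875.9·(+0.30561)/1.48751 + 232.2 = 412.1563
M2: Pc = R·M2+t = (+0.03861, +0.11121, +1.44623); u = 432.5·(+0.03861)/1.44623 + 333.9 = 345.4463, v = 875.9·(+0.11121)/1.44623 + 232.2 = 299.5545
M3: Pc = R·M3+t = (-0.15991, +0.16579, +1.46769); u = 432.5·(-0.15991)/1.46769 + 333.9 = 286.7770, v = 875.9·(+0.16579)/1.46769 + 232.2 = 331.1392

c0=(304.66, 441.28) c1=(361.96, 412.16) c2=(345.45, 299.55) c3=(286.78, 331.14)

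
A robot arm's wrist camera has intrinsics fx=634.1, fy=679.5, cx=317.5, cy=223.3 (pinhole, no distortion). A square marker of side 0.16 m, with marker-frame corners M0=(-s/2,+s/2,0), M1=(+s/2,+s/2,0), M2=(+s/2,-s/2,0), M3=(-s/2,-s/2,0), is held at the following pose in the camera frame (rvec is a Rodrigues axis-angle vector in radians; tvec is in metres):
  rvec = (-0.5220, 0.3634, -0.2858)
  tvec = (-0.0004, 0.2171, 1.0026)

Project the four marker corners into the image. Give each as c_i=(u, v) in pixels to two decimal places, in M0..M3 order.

Intrinsics K: fx=634.1, fy=679.5, cx=317.5, cy=223.3
Marker side s = 0.16 m; corners in marker frame (Z=0):
  M0 = (-0.0800, +0.0800, 0)
  M1 = (+0.0800, +0.0800, 0)
  M2 = (+0.0800, -0.0800, 0)
  M3 = (-0.0800, -0.0800, 0)
rvec = (-0.5220, 0.3634, -0.2858), |rvec| = θ = 0.69730 rad = 39.952°
Rodrigues: sinθ=0.64215, 1−cosθ=0.23342; R = I + sinθ·[k]× + (1−cosθ)·[k]×²:
    [+0.89739 +0.17213 +0.40628]
    [-0.35426 +0.82998 +0.43086]
    [-0.26304 -0.53057 +0.80579]
t = (-0.0004, 0.2171, 1.0026) m
M0: Pc = R·M0+t = (-0.05842, +0.31184, +0.98120); u = 634.1·(-0.05842)/0.98120 + 317.5 = 279.7455, v = 679.5·(+0.31184)/0.98120 + 223.3 = 439.2553
M1: Pc = R·M1+t = (+0.08516, +0.25516, +0.93911); u = 634.1·(+0.08516)/0.93911 + 317.5 = 375.0022, v = 679.5·(+0.25516)/0.93911 + 223.3 = 407.9207
M2: Pc = R·M2+t = (+0.05762, +0.12236, +1.02400); u = 634.1·(+0.05762)/1.02400 + 317.5 = 353.1809, v = 679.5·(+0.12236)/1.02400 + 223.3 = 304.4953
M3: Pc = R·M3+t = (-0.08596, +0.17904, +1.06609); u = 634.1·(-0.08596)/1.06609 + 317.5 = 266.3708, v = 679.5·(+0.17904)/1.06609 + 223.3 = 337.4177

c0=(279.75, 439.26) c1=(375.00, 407.92) c2=(353.18, 304.50) c3=(266.37, 337.42)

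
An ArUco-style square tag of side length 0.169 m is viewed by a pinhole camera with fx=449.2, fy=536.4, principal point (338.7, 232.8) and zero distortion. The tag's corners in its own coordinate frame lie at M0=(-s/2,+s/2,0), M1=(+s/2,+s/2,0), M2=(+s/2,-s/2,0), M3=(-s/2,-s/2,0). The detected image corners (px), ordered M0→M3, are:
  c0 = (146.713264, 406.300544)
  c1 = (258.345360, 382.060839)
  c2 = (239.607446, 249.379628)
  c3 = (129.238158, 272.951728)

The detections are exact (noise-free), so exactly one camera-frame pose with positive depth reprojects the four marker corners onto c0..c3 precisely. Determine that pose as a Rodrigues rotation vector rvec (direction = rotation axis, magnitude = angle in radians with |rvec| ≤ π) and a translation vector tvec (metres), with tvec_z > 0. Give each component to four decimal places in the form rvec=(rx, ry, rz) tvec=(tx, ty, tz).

rvec=(-0.0483, -0.0073, -0.1773) tvec=(-0.2184, 0.1190, 0.6758)

Intrinsics K: fx=449.2, fy=536.4, cx=338.7, cy=232.8
Marker side s = 0.169 m; corners in marker frame (Z=0):
  M0 = (-0.0845, +0.0845, 0)
  M1 = (+0.0845, +0.0845, 0)
  M2 = (+0.0845, -0.0845, 0)
  M3 = (-0.0845, -0.0845, 0)
Detected image corners:
  c0 = (146.713264, 406.300544) px
  c1 = (258.345360, 382.060839) px
  c2 = (239.607446, 249.379628) px
  c3 = (129.238158, 272.951728) px
Planar DLT: solve 8×8 A·h = b for H (H[2,2]=1):
  H  [+660.09487 +93.58065 +193.50261]
  H  [-135.84058 +764.09632 +327.26193]
  H  [+0.01710 -0.07011 +1.00000]
B = K⁻¹H; ‖b₁‖=1.479836, ‖b₂‖=1.479836; λ = 2/(‖b₁‖+‖b₂‖) = 0.675750, sign → tz>0 ⇒ λ=+0.675750
r₁ = λ·B[:,0] = (+0.98430,-0.17615,+0.01155); r₂ = λ·B[:,1] = (+0.17650,+0.98316,-0.04737)
r₃ = r₁×r₂ = (-0.00302,+0.04867,+0.99881); SVD([r₁ r₂ r₃]) → R = UVᵀ:
  R  [+0.98430 +0.17650 -0.00302]
  R  [-0.17615 +0.98316 +0.04867]
  R  [+0.01155 -0.04737 +0.99881]
t = (-0.21843, +0.11900, +0.67575) m
tr R = 2.966267; θ = arccos((tr R − 1)/2) = 0.183924 rad = 10.538°
axis k = ((R−Rᵀ)₃₂, (R−Rᵀ)₁₃, (R−Rᵀ)₂₁) / (2 sinθ) = (-0.262574, -0.039831, -0.964089)
rvec = θ·k = (-0.048294, -0.007326, -0.177319)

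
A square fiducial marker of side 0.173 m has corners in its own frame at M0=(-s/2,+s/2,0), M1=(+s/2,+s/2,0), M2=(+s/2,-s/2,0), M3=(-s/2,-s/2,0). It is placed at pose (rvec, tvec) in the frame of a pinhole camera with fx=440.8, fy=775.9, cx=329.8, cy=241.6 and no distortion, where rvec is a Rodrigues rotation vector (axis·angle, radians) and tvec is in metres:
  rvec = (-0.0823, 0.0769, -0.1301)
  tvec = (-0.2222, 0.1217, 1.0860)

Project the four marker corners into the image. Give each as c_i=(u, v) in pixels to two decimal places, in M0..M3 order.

Intrinsics K: fx=440.8, fy=775.9, cx=329.8, cy=241.6
Marker side s = 0.173 m; corners in marker frame (Z=0):
  M0 = (-0.0865, +0.0865, 0)
  M1 = (+0.0865, +0.0865, 0)
  M2 = (+0.0865, -0.0865, 0)
  M3 = (-0.0865, -0.0865, 0)
rvec = (-0.0823, 0.0769, -0.1301), |rvec| = θ = 0.17208 rad = 9.860°
Rodrigues: sinθ=0.17124, 1−cosθ=0.01477; R = I + sinθ·[k]× + (1−cosθ)·[k]×²:
    [+0.98861 +0.12630 +0.08186]
    [-0.13262 +0.98818 +0.07690]
    [-0.07118 -0.08688 +0.99367]
t = (-0.2222, 0.1217, 1.0860) m
M0: Pc = R·M0+t = (-0.29679, +0.21865, +1.08464); u = 440.8·(-0.29679)/1.08464 + 329.8 = 209.1843, v = 775.9·(+0.21865)/1.08464 + 241.6 = 398.0107
M1: Pc = R·M1+t = (-0.12576, +0.19571, +1.07233); u = 440.8·(-0.12576)/1.07233 + 329.8 = 278.1039, v = 775.9·(+0.19571)/1.07233 + 241.6 = 383.2065
M2: Pc = R·M2+t = (-0.14761, +0.02475, +1.08736); u = 440.8·(-0.14761)/1.08736 + 329.8 = 269.9607, v = 775.9·(+0.02475)/1.08736 + 241.6 = 259.2616
M3: Pc = R·M3+t = (-0.31864, +0.04769, +1.09967); u = 440.8·(-0.31864)/1.09967 + 329.8 = 202.0743, v = 775.9·(+0.04769)/1.09967 + 241.6 = 275.2514

c0=(209.18, 398.01) c1=(278.10, 383.21) c2=(269.96, 259.26) c3=(202.07, 275.25)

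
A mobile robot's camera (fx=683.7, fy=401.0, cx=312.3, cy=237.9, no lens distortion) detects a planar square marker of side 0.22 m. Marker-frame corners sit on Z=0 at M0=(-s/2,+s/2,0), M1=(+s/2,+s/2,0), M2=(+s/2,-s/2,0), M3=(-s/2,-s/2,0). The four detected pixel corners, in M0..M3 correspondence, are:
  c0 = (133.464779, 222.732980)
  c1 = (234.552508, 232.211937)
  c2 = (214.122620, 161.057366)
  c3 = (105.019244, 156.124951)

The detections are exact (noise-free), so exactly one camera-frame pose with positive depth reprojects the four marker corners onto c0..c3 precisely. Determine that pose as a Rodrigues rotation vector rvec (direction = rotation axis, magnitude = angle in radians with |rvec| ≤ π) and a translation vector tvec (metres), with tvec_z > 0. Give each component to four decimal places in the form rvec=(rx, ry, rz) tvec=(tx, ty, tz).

rvec=(0.5385, 0.4486, 0.0292) tvec=(-0.2440, -0.1272, 1.1754)

Intrinsics K: fx=683.7, fy=401.0, cx=312.3, cy=237.9
Marker side s = 0.22 m; corners in marker frame (Z=0):
  M0 = (-0.1100, +0.1100, 0)
  M1 = (+0.1100, +0.1100, 0)
  M2 = (+0.1100, -0.1100, 0)
  M3 = (-0.1100, -0.1100, 0)
Detected image corners:
  c0 = (133.464779, 222.732980) px
  c1 = (234.552508, 232.211937) px
  c2 = (214.122620, 161.057366) px
  c3 = (105.019244, 156.124951) px
Planar DLT: solve 8×8 A·h = b for H (H[2,2]=1):
  H  [+417.64000 +185.09609 +170.37117]
  H  [-33.29507 +395.09664 +194.51224]
  H  [-0.34468 +0.42683 +1.00000]
B = K⁻¹H; ‖b₁‖=0.850780, ‖b₂‖=0.850780; λ = 2/(‖b₁‖+‖b₂‖) = 1.175392, sign → tz>0 ⇒ λ=+1.175392
r₁ = λ·B[:,0] = (+0.90305,+0.14276,-0.40513); r₂ = λ·B[:,1] = (+0.08905,+0.86045,+0.50169)
r₃ = r₁×r₂ = (+0.42021,-0.48913,+0.76431); SVD([r₁ r₂ r₃]) → R = UVᵀ:
  R  [+0.90305 +0.08905 +0.42021]
  R  [+0.14276 +0.86045 -0.48913]
  R  [-0.40513 +0.50169 +0.76431]
t = (-0.24400, -0.12718, +1.17539) m
tr R = 2.527811; θ = arccos((tr R − 1)/2) = 0.701453 rad = 40.190°
axis k = ((R−Rᵀ)₃₂, (R−Rᵀ)₁₃, (R−Rᵀ)₂₁) / (2 sinθ) = (+0.767685, +0.639475, +0.041613)
rvec = θ·k = (+0.538495, +0.448561, +0.029190)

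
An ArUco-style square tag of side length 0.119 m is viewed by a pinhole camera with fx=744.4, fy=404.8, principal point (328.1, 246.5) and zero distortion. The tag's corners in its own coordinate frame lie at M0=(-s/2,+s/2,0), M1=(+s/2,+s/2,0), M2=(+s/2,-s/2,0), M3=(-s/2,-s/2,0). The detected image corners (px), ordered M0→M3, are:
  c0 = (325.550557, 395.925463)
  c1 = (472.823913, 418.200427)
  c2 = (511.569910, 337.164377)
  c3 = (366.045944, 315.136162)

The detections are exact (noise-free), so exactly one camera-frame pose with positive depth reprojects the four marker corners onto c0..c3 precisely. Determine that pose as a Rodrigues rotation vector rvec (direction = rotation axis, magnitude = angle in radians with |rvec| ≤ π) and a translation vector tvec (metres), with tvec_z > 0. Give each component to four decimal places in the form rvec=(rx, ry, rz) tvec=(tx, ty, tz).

Intrinsics K: fx=744.4, fy=404.8, cx=328.1, cy=246.5
Marker side s = 0.119 m; corners in marker frame (Z=0):
  M0 = (-0.0595, +0.0595, 0)
  M1 = (+0.0595, +0.0595, 0)
  M2 = (+0.0595, -0.0595, 0)
  M3 = (-0.0595, -0.0595, 0)
Detected image corners:
  c0 = (325.550557, 395.925463) px
  c1 = (472.823913, 418.200427) px
  c2 = (511.569910, 337.164377) px
  c3 = (366.045944, 315.136162) px
Planar DLT: solve 8×8 A·h = b for H (H[2,2]=1):
  H  [+1230.92442 -374.82343 +419.12295]
  H  [+186.77799 +643.29763 +366.36717]
  H  [+0.00174 -0.09995 +1.00000]
B = K⁻¹H; ‖b₁‖=1.715728, ‖b₂‖=1.715728; λ = 2/(‖b₁‖+‖b₂‖) = 0.582843, sign → tz>0 ⇒ λ=+0.582843
r₁ = λ·B[:,0] = (+0.96333,+0.26831,+0.00101); r₂ = λ·B[:,1] = (-0.26780,+0.96171,-0.05825)
r₃ = r₁×r₂ = (-0.01660,+0.05585,+0.99830); SVD([r₁ r₂ r₃]) → R = UVᵀ:
  R  [+0.96333 -0.26780 -0.01660]
  R  [+0.26831 +0.96171 +0.05585]
  R  [+0.00101 -0.05825 +0.99830]
t = (+0.07127, +0.17259, +0.58284) m
tr R = 2.923345; θ = arccos((tr R − 1)/2) = 0.277759 rad = 15.914°
axis k = ((R−Rᵀ)₃₂, (R−Rᵀ)₁₃, (R−Rᵀ)₂₁) / (2 sinθ) = (-0.208057, -0.032120, +0.977589)
rvec = θ·k = (-0.057790, -0.008922, +0.271534)

rvec=(-0.0578, -0.0089, 0.2715) tvec=(0.0713, 0.1726, 0.5828)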